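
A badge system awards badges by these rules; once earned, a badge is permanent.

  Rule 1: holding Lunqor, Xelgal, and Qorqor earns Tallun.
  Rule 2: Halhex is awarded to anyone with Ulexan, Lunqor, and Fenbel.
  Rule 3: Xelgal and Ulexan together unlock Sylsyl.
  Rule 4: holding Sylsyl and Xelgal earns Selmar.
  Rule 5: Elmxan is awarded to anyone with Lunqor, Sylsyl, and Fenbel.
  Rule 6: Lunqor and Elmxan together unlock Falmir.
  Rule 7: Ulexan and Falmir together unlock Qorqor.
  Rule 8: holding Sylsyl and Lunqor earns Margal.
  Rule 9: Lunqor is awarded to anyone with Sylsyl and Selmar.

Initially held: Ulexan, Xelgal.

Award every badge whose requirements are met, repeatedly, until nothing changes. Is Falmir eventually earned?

No

Falmir would need Lunqor and Elmxan (Rule 6), but Elmxan is never earned.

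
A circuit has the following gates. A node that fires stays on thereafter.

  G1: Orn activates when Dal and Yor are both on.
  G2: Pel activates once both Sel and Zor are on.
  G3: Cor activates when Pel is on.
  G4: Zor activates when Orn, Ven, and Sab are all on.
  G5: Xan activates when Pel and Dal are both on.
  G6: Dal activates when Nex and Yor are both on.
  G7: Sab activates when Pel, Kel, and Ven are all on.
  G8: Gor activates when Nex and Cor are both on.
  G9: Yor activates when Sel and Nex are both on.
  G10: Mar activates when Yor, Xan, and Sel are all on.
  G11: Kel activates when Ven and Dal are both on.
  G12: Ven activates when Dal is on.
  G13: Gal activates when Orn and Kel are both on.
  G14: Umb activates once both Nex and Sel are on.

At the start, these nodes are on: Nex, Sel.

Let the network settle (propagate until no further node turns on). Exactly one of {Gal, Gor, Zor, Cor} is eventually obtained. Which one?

G9: Sel and Nex on → Yor on.
Nex and Yor are on, so Dal activates (G6).
G12: Dal on → Ven on.
G1: Dal and Yor on → Orn on.
G11: Ven and Dal on → Kel on.
Orn and Kel are on, so Gal activates (G13).
Zor would need Orn, Ven, and Sab (G4), but Sab never turns on. Gor would need Nex and Cor (G8), but Cor never turns on. Cor would need Pel (G3), but Pel never turns on.

Gal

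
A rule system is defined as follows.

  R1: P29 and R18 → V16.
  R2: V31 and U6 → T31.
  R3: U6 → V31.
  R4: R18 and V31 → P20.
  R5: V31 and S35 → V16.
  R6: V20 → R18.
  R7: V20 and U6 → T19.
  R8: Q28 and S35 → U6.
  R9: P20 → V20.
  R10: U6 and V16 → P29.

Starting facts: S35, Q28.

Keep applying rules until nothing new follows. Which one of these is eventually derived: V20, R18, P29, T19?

P29

From Q28 and S35, R8 gives U6.
From U6, R3 gives V31.
V31 and S35 hold, so V16 follows (R5).
From U6 and V16, R10 gives P29.
R18 would need V20 (R6), but V20 is never established. V20 would need P20 (R9), but P20 is never established. T19 would need V20 and U6 (R7), but V20 is never established.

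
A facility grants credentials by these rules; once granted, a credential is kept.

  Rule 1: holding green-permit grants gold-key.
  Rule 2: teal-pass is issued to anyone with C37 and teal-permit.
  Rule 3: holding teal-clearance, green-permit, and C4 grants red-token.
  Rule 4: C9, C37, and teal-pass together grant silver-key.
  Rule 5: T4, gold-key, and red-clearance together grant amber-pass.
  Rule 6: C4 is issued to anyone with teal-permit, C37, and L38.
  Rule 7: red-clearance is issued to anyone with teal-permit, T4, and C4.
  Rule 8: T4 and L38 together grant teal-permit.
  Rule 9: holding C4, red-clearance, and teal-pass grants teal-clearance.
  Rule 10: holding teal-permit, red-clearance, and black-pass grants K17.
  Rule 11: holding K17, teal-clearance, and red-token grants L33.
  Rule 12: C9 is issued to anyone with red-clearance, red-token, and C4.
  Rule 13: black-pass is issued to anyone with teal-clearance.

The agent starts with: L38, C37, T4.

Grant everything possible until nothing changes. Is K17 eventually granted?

Holding T4 and L38 grants teal-permit (Rule 8).
Holding C37 and teal-permit grants teal-pass (Rule 2).
Holding teal-permit, C37, and L38 grants C4 (Rule 6).
Holding teal-permit, T4, and C4 grants red-clearance (Rule 7).
Holding C4, red-clearance, and teal-pass grants teal-clearance (Rule 9).
Holding teal-clearance grants black-pass (Rule 13).
Holding teal-permit, red-clearance, and black-pass grants K17 (Rule 10).

Yes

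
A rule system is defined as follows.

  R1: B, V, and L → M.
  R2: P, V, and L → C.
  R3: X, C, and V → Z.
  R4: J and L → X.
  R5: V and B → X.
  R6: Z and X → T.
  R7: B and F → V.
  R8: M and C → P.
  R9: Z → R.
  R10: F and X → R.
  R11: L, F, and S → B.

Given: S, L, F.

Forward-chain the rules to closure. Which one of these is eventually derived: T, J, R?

R

From L, F, and S, R11 gives B.
B and F hold, so V follows (R7).
V and B hold, so X follows (R5).
F and X hold, so R follows (R10).
T would need Z and X (R6), but Z is never established. No rule produces J, and it is not given.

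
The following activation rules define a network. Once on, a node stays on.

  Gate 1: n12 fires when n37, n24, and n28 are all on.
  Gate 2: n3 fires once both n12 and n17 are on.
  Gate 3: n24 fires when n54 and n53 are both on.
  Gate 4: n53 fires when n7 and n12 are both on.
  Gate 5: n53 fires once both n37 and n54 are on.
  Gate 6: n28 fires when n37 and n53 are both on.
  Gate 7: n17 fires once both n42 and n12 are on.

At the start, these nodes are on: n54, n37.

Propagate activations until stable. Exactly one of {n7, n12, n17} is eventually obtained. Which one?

n12

n37 and n54 are on, so n53 fires (Gate 5).
n37 and n53 are on, so n28 fires (Gate 6).
n54 and n53 are on, so n24 fires (Gate 3).
Gate 1: n37, n24, and n28 on → n12 on.
n17 would need n42 and n12 (Gate 7), but n42 never turns on. No rule produces n7, and it is not given.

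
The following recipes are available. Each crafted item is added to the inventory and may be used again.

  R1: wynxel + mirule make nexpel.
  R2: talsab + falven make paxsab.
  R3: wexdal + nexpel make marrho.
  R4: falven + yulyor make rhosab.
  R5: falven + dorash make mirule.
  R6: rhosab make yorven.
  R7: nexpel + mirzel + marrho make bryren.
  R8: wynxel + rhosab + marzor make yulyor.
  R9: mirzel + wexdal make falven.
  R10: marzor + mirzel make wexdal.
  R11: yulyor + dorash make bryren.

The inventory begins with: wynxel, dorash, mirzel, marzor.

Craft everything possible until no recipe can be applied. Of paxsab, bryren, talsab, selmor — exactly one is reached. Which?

Using R10, marzor and mirzel make wexdal.
mirzel + wexdal → falven (R9).
falven + dorash → mirule (R5).
wynxel + mirule → nexpel (R1).
Using R3, wexdal and nexpel make marrho.
nexpel + mirzel + marrho → bryren (R7).
No rule produces selmor, and it is not given. paxsab would need talsab and falven (R2), but talsab is never obtained. No rule produces talsab, and it is not given.

bryren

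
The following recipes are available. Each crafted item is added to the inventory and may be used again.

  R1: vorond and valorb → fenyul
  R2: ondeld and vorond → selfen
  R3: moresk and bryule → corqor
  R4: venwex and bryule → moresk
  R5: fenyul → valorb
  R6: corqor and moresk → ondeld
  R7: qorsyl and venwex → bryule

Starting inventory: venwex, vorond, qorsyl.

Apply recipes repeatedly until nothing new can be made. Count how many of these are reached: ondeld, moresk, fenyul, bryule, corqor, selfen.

5

Using R7, qorsyl and venwex make bryule.
Using R4, venwex and bryule make moresk.
moresk and bryule → corqor (R3).
Using R6, corqor and moresk make ondeld.
ondeld and vorond → selfen (R2).
ondeld: reached.
moresk: reached.
fenyul would need vorond and valorb (R1), but valorb is never obtained.
bryule: reached.
corqor: reached.
selfen: reached.
Reached: ondeld, moresk, bryule, corqor, and selfen — 5 of the 6.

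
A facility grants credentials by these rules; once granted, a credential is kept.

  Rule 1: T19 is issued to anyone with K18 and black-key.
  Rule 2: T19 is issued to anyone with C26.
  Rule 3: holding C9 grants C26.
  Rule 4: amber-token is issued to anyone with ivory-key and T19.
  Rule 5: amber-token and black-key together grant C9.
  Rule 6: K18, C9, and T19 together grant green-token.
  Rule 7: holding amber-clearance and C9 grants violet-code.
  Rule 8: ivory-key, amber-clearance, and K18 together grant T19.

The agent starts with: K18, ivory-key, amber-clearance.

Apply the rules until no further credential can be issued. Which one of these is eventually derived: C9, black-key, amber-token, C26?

Holding ivory-key, amber-clearance, and K18 grants T19 (Rule 8).
Holding ivory-key and T19 grants amber-token (Rule 4).
No rule produces black-key, and it is not given. C9 would need amber-token and black-key (Rule 5), but black-key is never granted. C26 would need C9 (Rule 3), but C9 is never granted.

amber-token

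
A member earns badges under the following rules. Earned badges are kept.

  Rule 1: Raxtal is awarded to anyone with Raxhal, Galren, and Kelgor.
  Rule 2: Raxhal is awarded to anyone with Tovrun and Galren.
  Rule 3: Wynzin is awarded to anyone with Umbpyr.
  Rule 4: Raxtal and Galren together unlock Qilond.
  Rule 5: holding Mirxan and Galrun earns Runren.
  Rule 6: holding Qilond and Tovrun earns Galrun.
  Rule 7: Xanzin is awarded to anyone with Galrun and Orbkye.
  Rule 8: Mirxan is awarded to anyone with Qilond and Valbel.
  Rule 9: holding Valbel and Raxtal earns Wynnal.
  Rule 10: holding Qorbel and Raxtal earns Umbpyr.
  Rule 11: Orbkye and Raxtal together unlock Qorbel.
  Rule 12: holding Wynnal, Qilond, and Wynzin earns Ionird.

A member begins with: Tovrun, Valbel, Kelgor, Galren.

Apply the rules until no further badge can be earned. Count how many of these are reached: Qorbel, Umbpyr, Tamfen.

Qorbel would need Orbkye and Raxtal (Rule 11), but Orbkye is never earned.
Umbpyr would need Qorbel and Raxtal (Rule 10), but Qorbel is never earned.
No rule produces Tamfen, and it is not given.
None of the 3 are reached.

0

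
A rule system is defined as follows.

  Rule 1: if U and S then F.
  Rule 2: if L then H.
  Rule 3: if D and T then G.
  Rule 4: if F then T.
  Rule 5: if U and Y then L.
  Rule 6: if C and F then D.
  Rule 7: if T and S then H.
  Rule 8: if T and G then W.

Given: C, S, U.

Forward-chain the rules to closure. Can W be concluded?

U and S hold, so F follows (Rule 1).
F holds, so T follows (Rule 4).
From C and F, Rule 6 gives D.
D and T hold, so G follows (Rule 3).
From T and G, Rule 8 gives W.

Yes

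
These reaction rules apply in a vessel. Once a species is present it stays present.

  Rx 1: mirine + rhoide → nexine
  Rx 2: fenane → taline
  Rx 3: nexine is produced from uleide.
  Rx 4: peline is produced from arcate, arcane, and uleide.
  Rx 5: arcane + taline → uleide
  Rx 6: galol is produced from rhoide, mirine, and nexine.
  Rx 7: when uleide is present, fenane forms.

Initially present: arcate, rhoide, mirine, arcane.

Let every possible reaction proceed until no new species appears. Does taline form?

No

taline would need fenane (Rx 2), but fenane never forms.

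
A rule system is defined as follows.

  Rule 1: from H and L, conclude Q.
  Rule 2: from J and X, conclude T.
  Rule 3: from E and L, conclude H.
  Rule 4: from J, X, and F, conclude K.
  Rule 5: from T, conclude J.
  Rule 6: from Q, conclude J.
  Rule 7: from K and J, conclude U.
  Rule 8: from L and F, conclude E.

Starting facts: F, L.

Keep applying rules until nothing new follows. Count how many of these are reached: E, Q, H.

3

L and F hold, so E follows (Rule 8).
E and L hold, so H follows (Rule 3).
From H and L, Rule 1 gives Q.
E: reached.
Q: reached.
H: reached.
All 3 are reached.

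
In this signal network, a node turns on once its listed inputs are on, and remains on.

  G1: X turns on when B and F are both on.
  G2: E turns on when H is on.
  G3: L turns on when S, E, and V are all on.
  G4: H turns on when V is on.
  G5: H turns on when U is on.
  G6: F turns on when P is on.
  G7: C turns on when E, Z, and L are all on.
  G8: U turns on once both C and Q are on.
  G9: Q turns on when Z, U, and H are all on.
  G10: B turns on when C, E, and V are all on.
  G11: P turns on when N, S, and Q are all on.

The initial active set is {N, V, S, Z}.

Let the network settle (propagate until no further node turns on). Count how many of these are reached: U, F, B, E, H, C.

G4: V on → H on.
H is on, so E turns on (G2).
S, E, and V are on, so L turns on (G3).
G7: E, Z, and L on → C on.
G10: C, E, and V on → B on.
U would need C and Q (G8), but Q never turns on.
F would need P (G6), but P never turns on.
B: reached.
E: reached.
H: reached.
C: reached.
Reached: B, E, H, and C — 4 of the 6.

4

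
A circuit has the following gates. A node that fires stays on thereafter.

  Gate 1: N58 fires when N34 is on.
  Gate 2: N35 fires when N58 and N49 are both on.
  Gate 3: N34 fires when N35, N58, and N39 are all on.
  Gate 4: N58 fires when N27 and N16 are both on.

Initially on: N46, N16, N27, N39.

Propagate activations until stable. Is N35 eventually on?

N35 would need N58 and N49 (Gate 2), but N49 never turns on.

No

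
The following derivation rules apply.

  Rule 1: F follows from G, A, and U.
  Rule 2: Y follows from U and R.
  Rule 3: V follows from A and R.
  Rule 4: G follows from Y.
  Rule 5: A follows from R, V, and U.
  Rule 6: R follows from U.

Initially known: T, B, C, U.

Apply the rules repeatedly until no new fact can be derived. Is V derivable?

No

V would need A and R (Rule 3), but A is never established.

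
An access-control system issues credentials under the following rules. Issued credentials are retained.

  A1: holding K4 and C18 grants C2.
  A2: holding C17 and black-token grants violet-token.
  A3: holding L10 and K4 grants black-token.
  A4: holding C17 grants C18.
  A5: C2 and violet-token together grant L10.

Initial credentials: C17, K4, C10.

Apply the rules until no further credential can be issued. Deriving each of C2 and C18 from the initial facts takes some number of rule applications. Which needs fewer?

C18

C18: Holding C17 grants C18 (A4). [1 rule application]
C2: Holding C17 grants C18 (A4). Holding K4 and C18 grants C2 (A1). [2 rule applications]
C18 needs fewer.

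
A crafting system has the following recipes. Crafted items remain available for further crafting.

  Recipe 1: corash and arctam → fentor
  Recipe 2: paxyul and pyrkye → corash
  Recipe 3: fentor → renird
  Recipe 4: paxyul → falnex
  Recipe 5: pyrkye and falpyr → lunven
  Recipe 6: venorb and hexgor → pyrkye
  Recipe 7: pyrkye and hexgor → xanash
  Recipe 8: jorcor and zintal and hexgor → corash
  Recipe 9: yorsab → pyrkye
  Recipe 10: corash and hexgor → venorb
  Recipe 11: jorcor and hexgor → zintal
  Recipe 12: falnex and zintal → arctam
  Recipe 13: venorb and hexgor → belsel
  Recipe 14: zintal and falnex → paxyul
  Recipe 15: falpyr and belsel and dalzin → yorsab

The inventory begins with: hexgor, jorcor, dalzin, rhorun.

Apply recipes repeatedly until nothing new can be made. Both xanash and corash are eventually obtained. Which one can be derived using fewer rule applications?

corash: Using Recipe 11, jorcor and hexgor make zintal. jorcor and zintal and hexgor → corash (Recipe 8). [2 rule applications]
xanash: Using Recipe 11, jorcor and hexgor make zintal. jorcor and zintal and hexgor → corash (Recipe 8). Using Recipe 10, corash and hexgor make venorb. Using Recipe 6, venorb and hexgor make pyrkye. pyrkye and hexgor → xanash (Recipe 7). [5 rule applications]
corash needs fewer.

corash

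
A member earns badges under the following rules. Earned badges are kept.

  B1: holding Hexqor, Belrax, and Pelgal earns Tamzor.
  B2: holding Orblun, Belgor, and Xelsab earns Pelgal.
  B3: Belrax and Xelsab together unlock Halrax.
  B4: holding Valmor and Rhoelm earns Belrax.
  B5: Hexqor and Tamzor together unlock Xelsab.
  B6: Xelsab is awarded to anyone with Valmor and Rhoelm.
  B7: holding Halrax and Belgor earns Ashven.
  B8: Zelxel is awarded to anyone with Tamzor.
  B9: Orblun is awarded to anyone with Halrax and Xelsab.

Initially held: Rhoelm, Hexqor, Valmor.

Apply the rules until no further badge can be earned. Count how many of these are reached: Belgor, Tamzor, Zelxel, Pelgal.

0

No rule produces Belgor, and it is not given.
Tamzor would need Hexqor, Belrax, and Pelgal (B1), but Pelgal is never earned.
Zelxel would need Tamzor (B8), but Tamzor is never earned.
Pelgal would need Orblun, Belgor, and Xelsab (B2), but Belgor is never earned.
None of the 4 are reached.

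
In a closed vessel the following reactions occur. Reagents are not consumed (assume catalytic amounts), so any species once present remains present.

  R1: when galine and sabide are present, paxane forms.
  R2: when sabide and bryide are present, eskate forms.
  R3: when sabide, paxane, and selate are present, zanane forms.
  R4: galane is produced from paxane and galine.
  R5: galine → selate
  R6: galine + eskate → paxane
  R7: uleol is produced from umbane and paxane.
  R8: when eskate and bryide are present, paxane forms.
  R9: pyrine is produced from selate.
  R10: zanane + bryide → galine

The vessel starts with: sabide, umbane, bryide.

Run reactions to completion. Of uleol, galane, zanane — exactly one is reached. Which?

uleol

sabide and bryide present → eskate forms (R2).
eskate and bryide present → paxane forms (R8).
umbane and paxane present → uleol forms (R7).
galane would need paxane and galine (R4), but galine never forms. zanane would need sabide, paxane, and selate (R3), but selate never forms.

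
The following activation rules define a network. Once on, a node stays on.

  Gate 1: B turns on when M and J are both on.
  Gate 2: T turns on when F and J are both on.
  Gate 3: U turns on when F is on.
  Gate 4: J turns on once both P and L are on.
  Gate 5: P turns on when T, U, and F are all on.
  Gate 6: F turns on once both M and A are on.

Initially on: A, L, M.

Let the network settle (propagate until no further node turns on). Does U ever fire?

Yes

Gate 6: M and A on → F on.
Gate 3: F on → U on.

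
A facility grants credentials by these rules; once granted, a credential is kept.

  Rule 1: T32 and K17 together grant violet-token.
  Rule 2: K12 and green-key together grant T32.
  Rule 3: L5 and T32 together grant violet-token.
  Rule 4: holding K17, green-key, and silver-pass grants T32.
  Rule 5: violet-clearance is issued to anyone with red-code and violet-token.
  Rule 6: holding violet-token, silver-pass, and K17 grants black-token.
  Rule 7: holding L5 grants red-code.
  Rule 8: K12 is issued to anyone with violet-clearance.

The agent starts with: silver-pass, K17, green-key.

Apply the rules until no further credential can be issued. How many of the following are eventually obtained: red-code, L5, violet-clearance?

red-code would need L5 (Rule 7), but L5 is never granted.
No rule produces L5, and it is not given.
violet-clearance would need red-code and violet-token (Rule 5), but red-code is never granted.
None of the 3 are reached.

0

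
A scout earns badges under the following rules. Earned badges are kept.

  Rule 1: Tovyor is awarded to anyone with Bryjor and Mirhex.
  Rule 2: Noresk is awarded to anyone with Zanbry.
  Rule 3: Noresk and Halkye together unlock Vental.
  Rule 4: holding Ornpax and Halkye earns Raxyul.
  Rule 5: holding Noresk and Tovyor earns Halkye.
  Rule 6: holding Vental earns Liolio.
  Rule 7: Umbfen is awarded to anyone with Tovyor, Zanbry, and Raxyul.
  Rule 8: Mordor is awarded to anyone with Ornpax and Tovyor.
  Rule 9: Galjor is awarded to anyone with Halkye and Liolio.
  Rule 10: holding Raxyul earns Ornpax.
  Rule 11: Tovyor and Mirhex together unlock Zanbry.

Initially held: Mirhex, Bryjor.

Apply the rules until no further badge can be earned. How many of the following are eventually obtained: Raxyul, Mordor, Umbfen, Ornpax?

Raxyul would need Ornpax and Halkye (Rule 4), but Ornpax is never earned.
Mordor would need Ornpax and Tovyor (Rule 8), but Ornpax is never earned.
Umbfen would need Tovyor, Zanbry, and Raxyul (Rule 7), but Raxyul is never earned.
Ornpax would need Raxyul (Rule 10), but Raxyul is never earned.
None of the 4 are reached.

0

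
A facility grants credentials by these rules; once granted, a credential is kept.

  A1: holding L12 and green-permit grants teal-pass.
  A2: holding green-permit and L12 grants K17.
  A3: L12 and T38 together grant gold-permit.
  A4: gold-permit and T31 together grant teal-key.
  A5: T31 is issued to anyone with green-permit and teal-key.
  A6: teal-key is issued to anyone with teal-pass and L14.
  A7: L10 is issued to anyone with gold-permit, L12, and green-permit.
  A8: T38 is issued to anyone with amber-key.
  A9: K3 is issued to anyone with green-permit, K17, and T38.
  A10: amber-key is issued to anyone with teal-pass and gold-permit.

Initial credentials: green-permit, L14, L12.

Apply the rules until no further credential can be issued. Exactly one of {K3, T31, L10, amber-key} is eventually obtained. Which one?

T31

Holding L12 and green-permit grants teal-pass (A1).
Holding teal-pass and L14 grants teal-key (A6).
Holding green-permit and teal-key grants T31 (A5).
amber-key would need teal-pass and gold-permit (A10), but gold-permit is never granted. L10 would need gold-permit, L12, and green-permit (A7), but gold-permit is never granted. K3 would need green-permit, K17, and T38 (A9), but T38 is never granted.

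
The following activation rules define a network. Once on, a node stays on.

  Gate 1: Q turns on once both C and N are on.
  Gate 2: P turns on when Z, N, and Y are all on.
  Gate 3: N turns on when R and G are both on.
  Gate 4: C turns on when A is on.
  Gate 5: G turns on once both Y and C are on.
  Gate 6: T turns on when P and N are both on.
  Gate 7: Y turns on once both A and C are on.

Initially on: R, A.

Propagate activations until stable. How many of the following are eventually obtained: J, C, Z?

1

A is on, so C turns on (Gate 4).
No rule produces J, and it is not given.
C: reached.
No rule produces Z, and it is not given.
Reached: C — 1 of the 3.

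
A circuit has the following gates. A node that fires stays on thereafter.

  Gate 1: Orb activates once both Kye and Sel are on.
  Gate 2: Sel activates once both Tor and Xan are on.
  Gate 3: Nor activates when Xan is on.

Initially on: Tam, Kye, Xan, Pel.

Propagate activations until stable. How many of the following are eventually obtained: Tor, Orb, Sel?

No rule produces Tor, and it is not given.
Orb would need Kye and Sel (Gate 1), but Sel never turns on.
Sel would need Tor and Xan (Gate 2), but Tor never turns on.
None of the 3 are reached.

0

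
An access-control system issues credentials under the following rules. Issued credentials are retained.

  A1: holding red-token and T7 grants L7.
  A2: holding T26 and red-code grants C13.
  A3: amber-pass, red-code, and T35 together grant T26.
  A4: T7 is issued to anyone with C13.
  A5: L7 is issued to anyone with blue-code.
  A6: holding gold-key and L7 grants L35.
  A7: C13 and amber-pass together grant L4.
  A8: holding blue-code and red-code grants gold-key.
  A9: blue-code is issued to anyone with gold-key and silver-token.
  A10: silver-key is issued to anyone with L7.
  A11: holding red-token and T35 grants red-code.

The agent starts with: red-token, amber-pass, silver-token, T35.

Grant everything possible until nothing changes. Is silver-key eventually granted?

Yes

Holding red-token and T35 grants red-code (A11).
Holding amber-pass, red-code, and T35 grants T26 (A3).
Holding T26 and red-code grants C13 (A2).
Holding C13 grants T7 (A4).
Holding red-token and T7 grants L7 (A1).
Holding L7 grants silver-key (A10).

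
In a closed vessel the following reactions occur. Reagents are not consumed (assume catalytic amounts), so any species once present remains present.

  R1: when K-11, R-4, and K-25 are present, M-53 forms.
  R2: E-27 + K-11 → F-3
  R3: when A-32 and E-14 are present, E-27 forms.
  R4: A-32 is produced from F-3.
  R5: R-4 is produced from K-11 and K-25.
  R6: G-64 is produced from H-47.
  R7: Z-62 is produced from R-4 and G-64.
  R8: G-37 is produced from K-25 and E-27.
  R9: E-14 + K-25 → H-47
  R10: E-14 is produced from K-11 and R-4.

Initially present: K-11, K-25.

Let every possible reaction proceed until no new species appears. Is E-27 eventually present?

E-27 would need A-32 and E-14 (R3), but A-32 never forms.

No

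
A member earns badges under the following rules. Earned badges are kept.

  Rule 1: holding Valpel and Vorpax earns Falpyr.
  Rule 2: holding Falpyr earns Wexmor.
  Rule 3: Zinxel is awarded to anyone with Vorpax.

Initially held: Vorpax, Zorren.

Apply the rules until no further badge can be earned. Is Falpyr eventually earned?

No

Falpyr would need Valpel and Vorpax (Rule 1), but Valpel is never earned.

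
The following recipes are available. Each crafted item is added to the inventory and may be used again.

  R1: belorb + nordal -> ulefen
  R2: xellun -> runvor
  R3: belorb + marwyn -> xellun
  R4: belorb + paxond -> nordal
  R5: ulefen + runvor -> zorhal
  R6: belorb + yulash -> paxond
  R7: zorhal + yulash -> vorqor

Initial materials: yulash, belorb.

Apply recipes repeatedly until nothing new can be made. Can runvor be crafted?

runvor would need xellun (R2), but xellun is never obtained.

No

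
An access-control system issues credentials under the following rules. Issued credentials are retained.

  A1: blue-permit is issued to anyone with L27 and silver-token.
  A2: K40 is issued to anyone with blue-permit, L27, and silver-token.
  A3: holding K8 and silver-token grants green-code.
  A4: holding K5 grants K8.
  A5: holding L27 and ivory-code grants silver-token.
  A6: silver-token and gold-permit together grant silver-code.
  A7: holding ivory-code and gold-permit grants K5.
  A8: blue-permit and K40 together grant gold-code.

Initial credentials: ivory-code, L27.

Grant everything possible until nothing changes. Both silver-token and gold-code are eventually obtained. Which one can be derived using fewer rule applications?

silver-token

silver-token: Holding L27 and ivory-code grants silver-token (A5). [1 rule application]
gold-code: Holding L27 and ivory-code grants silver-token (A5). Holding L27 and silver-token grants blue-permit (A1). Holding blue-permit, L27, and silver-token grants K40 (A2). Holding blue-permit and K40 grants gold-code (A8). [4 rule applications]
silver-token needs fewer.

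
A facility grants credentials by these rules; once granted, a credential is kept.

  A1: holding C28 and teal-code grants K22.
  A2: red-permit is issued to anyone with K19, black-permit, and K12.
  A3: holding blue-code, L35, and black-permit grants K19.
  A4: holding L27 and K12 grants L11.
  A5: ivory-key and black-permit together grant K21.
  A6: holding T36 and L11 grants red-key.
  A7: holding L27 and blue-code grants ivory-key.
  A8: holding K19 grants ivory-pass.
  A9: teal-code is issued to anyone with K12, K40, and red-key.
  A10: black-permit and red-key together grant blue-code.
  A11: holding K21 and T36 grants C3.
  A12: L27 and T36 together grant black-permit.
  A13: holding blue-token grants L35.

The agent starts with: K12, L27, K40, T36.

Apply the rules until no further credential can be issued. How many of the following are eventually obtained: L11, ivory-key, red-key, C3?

Holding L27 and K12 grants L11 (A4).
Holding L27 and T36 grants black-permit (A12).
Holding T36 and L11 grants red-key (A6).
Holding black-permit and red-key grants blue-code (A10).
Holding L27 and blue-code grants ivory-key (A7).
Holding ivory-key and black-permit grants K21 (A5).
Holding K21 and T36 grants C3 (A11).
L11: reached.
ivory-key: reached.
red-key: reached.
C3: reached.
All 4 are reached.

4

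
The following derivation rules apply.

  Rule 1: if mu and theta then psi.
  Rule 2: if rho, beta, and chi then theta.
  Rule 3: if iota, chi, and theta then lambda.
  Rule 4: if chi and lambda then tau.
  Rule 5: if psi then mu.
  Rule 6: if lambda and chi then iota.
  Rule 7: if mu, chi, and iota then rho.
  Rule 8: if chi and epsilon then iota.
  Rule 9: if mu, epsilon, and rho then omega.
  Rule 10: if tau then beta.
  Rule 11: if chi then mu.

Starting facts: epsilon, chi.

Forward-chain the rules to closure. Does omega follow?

chi and epsilon hold, so iota follows (Rule 8).
chi holds, so mu follows (Rule 11).
mu, chi, and iota hold, so rho follows (Rule 7).
mu, epsilon, and rho hold, so omega follows (Rule 9).

Yes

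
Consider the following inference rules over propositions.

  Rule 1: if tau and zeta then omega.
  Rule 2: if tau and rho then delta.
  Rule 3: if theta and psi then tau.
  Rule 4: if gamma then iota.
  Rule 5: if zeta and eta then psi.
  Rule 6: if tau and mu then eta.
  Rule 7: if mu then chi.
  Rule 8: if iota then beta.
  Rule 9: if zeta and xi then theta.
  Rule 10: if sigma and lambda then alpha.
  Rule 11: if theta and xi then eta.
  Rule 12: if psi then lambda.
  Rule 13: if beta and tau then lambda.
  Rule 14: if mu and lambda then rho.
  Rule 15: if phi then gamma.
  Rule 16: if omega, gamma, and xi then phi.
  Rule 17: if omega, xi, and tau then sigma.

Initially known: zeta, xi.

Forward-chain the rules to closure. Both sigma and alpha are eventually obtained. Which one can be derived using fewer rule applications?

sigma: From zeta and xi, Rule 9 gives theta. theta and xi hold, so eta follows (Rule 11). From zeta and eta, Rule 5 gives psi. theta and psi hold, so tau follows (Rule 3). From tau and zeta, Rule 1 gives omega. omega, xi, and tau hold, so sigma follows (Rule 17). [6 rule applications]
alpha: From zeta and xi, Rule 9 gives theta. From theta and xi, Rule 11 gives eta. zeta and eta hold, so psi follows (Rule 5). theta and psi hold, so tau follows (Rule 3). From psi, Rule 12 gives lambda. tau and zeta hold, so omega follows (Rule 1). From omega, xi, and tau, Rule 17 gives sigma. From sigma and lambda, Rule 10 gives alpha. [8 rule applications]
sigma needs fewer.

sigma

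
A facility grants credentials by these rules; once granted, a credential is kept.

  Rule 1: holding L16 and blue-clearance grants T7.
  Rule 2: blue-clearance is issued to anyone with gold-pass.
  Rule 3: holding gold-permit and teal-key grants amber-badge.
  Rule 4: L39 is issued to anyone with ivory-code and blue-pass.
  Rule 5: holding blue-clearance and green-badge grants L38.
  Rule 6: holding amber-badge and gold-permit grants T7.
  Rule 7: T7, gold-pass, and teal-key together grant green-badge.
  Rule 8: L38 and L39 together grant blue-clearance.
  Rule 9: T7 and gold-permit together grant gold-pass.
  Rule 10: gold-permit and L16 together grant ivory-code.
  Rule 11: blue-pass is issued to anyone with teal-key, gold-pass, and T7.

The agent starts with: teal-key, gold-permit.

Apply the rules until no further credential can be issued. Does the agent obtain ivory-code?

No

ivory-code would need gold-permit and L16 (Rule 10), but L16 is never granted.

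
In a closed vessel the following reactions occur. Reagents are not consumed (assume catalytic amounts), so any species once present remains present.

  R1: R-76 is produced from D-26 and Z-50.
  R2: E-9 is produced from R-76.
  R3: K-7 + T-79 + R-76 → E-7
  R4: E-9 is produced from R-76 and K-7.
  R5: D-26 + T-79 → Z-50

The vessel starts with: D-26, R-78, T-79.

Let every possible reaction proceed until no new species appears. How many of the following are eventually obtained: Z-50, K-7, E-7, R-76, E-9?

D-26 and T-79 present → Z-50 forms (R5).
D-26 and Z-50 present → R-76 forms (R1).
R-76 present → E-9 forms (R2).
Z-50: reached.
No rule produces K-7, and it is not given.
E-7 would need K-7, T-79, and R-76 (R3), but K-7 never forms.
R-76: reached.
E-9: reached.
Reached: Z-50, R-76, and E-9 — 3 of the 5.

3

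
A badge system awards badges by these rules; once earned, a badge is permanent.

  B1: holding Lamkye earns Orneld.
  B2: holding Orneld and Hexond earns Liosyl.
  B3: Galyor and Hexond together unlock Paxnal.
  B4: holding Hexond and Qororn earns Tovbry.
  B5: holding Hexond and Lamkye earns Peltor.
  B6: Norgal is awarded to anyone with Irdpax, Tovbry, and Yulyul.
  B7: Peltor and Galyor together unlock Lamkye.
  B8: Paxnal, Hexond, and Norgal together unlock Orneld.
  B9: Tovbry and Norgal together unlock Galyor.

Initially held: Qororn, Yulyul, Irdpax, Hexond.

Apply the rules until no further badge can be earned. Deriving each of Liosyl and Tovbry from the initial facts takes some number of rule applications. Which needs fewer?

Tovbry: With Hexond and Qororn, Tovbry is earned (B4). [1 rule application]
Liosyl: With Hexond and Qororn, Tovbry is earned (B4). With Irdpax, Tovbry, and Yulyul, Norgal is earned (B6). With Tovbry and Norgal, Galyor is earned (B9). With Galyor and Hexond, Paxnal is earned (B3). With Paxnal, Hexond, and Norgal, Orneld is earned (B8). With Orneld and Hexond, Liosyl is earned (B2). [6 rule applications]
Tovbry needs fewer.

Tovbry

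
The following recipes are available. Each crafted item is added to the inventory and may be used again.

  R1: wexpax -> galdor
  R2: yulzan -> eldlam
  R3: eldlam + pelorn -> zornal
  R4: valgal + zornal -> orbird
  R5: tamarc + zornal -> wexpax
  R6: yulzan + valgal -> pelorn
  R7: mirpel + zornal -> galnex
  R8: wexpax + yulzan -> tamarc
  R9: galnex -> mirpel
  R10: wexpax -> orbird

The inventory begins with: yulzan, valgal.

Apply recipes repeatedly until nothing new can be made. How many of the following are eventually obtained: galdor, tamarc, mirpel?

galdor would need wexpax (R1), but wexpax is never obtained.
tamarc would need wexpax and yulzan (R8), but wexpax is never obtained.
mirpel would need galnex (R9), but galnex is never obtained.
None of the 3 are reached.

0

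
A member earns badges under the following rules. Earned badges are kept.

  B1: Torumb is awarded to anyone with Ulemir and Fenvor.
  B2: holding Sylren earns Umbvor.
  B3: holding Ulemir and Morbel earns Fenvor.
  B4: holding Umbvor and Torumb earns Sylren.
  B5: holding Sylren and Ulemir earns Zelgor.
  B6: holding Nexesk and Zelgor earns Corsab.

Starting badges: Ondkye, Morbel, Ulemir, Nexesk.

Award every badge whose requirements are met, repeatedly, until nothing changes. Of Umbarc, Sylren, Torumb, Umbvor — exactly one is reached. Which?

Torumb

With Ulemir and Morbel, Fenvor is earned (B3).
With Ulemir and Fenvor, Torumb is earned (B1).
Umbvor would need Sylren (B2), but Sylren is never earned. Sylren would need Umbvor and Torumb (B4), but Umbvor is never earned. No rule produces Umbarc, and it is not given.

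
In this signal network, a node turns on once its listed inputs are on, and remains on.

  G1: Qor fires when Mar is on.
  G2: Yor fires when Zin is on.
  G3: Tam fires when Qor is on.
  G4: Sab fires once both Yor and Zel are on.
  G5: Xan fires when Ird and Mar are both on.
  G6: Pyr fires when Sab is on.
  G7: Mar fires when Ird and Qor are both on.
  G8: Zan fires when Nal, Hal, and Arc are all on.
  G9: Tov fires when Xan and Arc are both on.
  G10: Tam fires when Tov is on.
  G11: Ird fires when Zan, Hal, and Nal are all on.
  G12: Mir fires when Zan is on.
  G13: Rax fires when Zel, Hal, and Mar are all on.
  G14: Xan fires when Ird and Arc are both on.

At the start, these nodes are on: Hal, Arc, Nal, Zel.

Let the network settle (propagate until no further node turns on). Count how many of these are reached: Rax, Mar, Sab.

0

Rax would need Zel, Hal, and Mar (G13), but Mar never turns on.
Mar would need Ird and Qor (G7), but Qor never turns on.
Sab would need Yor and Zel (G4), but Yor never turns on.
None of the 3 are reached.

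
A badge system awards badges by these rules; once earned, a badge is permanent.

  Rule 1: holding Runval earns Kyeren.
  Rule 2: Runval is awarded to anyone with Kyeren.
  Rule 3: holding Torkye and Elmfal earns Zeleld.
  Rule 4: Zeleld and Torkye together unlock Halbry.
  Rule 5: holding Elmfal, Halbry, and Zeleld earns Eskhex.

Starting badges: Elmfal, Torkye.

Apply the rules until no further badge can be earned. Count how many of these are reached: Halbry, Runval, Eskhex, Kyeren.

With Torkye and Elmfal, Zeleld is earned (Rule 3).
With Zeleld and Torkye, Halbry is earned (Rule 4).
With Elmfal, Halbry, and Zeleld, Eskhex is earned (Rule 5).
Halbry: reached.
Runval would need Kyeren (Rule 2), but Kyeren is never earned.
Eskhex: reached.
Kyeren would need Runval (Rule 1), but Runval is never earned.
Reached: Halbry and Eskhex — 2 of the 4.

2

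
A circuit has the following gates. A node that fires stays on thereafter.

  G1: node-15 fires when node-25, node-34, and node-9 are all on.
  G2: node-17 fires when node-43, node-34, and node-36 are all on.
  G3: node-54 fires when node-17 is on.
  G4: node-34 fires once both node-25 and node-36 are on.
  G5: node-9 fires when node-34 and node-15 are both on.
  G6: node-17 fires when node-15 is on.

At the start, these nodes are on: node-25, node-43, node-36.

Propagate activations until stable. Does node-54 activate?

Yes

node-25 and node-36 are on, so node-34 fires (G4).
node-43, node-34, and node-36 are on, so node-17 fires (G2).
G3: node-17 on → node-54 on.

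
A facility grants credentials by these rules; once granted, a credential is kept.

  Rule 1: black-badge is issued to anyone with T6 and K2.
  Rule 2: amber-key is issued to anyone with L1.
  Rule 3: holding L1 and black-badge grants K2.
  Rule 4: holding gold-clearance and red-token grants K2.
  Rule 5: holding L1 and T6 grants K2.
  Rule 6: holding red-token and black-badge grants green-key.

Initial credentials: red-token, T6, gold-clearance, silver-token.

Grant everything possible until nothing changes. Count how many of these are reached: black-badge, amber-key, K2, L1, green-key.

Holding gold-clearance and red-token grants K2 (Rule 4).
Holding T6 and K2 grants black-badge (Rule 1).
Holding red-token and black-badge grants green-key (Rule 6).
black-badge: reached.
amber-key would need L1 (Rule 2), but L1 is never granted.
K2: reached.
No rule produces L1, and it is not given.
green-key: reached.
Reached: black-badge, K2, and green-key — 3 of the 5.

3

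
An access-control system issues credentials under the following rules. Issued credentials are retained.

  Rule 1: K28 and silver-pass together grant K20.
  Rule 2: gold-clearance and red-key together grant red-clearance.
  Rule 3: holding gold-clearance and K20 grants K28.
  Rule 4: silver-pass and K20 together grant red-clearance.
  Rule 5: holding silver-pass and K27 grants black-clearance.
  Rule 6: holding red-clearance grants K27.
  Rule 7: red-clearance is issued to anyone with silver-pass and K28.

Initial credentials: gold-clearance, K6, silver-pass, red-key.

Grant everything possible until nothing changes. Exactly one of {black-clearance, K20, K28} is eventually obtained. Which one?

Holding gold-clearance and red-key grants red-clearance (Rule 2).
Holding red-clearance grants K27 (Rule 6).
Holding silver-pass and K27 grants black-clearance (Rule 5).
K20 would need K28 and silver-pass (Rule 1), but K28 is never granted. K28 would need gold-clearance and K20 (Rule 3), but K20 is never granted.

black-clearance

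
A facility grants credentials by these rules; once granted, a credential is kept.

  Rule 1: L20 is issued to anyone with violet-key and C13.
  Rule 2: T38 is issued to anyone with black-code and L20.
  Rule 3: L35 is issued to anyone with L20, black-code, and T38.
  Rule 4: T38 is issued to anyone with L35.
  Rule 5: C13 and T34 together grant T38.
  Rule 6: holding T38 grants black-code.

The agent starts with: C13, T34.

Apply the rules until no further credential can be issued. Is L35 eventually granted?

L35 would need L20, black-code, and T38 (Rule 3), but L20 is never granted.

No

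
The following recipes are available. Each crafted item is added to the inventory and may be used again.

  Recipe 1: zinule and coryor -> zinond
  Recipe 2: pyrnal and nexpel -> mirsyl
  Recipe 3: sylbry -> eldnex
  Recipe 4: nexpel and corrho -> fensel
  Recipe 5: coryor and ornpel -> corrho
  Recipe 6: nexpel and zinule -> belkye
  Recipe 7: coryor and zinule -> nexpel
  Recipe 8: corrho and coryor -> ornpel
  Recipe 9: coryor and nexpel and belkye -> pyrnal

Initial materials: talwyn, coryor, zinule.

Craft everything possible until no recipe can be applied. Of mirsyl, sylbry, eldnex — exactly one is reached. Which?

Using Recipe 7, coryor and zinule make nexpel.
nexpel and zinule -> belkye (Recipe 6).
coryor and nexpel and belkye -> pyrnal (Recipe 9).
Using Recipe 2, pyrnal and nexpel make mirsyl.
eldnex would need sylbry (Recipe 3), but sylbry is never obtained. No rule produces sylbry, and it is not given.

mirsyl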